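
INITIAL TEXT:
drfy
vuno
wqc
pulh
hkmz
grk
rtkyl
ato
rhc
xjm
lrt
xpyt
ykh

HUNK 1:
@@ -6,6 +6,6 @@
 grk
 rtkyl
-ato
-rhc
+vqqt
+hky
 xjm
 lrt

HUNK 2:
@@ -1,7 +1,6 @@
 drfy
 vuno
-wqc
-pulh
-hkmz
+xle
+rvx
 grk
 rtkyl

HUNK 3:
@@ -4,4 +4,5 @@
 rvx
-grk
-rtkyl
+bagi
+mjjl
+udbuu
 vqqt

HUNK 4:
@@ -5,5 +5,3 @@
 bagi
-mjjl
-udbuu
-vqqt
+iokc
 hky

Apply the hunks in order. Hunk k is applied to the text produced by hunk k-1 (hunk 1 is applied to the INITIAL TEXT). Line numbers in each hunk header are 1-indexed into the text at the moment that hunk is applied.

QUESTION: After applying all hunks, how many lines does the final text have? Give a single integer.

Hunk 1: at line 6 remove [ato,rhc] add [vqqt,hky] -> 13 lines: drfy vuno wqc pulh hkmz grk rtkyl vqqt hky xjm lrt xpyt ykh
Hunk 2: at line 1 remove [wqc,pulh,hkmz] add [xle,rvx] -> 12 lines: drfy vuno xle rvx grk rtkyl vqqt hky xjm lrt xpyt ykh
Hunk 3: at line 4 remove [grk,rtkyl] add [bagi,mjjl,udbuu] -> 13 lines: drfy vuno xle rvx bagi mjjl udbuu vqqt hky xjm lrt xpyt ykh
Hunk 4: at line 5 remove [mjjl,udbuu,vqqt] add [iokc] -> 11 lines: drfy vuno xle rvx bagi iokc hky xjm lrt xpyt ykh
Final line count: 11

Answer: 11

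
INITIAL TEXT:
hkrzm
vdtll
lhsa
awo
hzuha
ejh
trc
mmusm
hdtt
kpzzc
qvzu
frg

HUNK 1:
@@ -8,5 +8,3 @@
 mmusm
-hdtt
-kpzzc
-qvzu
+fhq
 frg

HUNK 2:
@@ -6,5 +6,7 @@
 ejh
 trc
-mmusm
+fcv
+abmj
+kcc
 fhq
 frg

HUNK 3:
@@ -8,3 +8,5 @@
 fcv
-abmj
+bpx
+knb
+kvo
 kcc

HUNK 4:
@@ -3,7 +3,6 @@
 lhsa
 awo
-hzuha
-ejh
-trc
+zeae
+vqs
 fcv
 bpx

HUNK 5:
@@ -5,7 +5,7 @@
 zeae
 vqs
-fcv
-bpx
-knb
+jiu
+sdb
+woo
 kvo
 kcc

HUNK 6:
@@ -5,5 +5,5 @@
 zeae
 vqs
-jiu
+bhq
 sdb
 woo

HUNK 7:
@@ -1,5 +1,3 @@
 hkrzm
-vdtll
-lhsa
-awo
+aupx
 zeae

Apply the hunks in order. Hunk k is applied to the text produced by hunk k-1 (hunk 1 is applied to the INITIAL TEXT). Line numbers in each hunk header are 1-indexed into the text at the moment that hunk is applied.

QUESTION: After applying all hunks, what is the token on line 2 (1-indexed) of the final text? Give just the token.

Hunk 1: at line 8 remove [hdtt,kpzzc,qvzu] add [fhq] -> 10 lines: hkrzm vdtll lhsa awo hzuha ejh trc mmusm fhq frg
Hunk 2: at line 6 remove [mmusm] add [fcv,abmj,kcc] -> 12 lines: hkrzm vdtll lhsa awo hzuha ejh trc fcv abmj kcc fhq frg
Hunk 3: at line 8 remove [abmj] add [bpx,knb,kvo] -> 14 lines: hkrzm vdtll lhsa awo hzuha ejh trc fcv bpx knb kvo kcc fhq frg
Hunk 4: at line 3 remove [hzuha,ejh,trc] add [zeae,vqs] -> 13 lines: hkrzm vdtll lhsa awo zeae vqs fcv bpx knb kvo kcc fhq frg
Hunk 5: at line 5 remove [fcv,bpx,knb] add [jiu,sdb,woo] -> 13 lines: hkrzm vdtll lhsa awo zeae vqs jiu sdb woo kvo kcc fhq frg
Hunk 6: at line 5 remove [jiu] add [bhq] -> 13 lines: hkrzm vdtll lhsa awo zeae vqs bhq sdb woo kvo kcc fhq frg
Hunk 7: at line 1 remove [vdtll,lhsa,awo] add [aupx] -> 11 lines: hkrzm aupx zeae vqs bhq sdb woo kvo kcc fhq frg
Final line 2: aupx

Answer: aupx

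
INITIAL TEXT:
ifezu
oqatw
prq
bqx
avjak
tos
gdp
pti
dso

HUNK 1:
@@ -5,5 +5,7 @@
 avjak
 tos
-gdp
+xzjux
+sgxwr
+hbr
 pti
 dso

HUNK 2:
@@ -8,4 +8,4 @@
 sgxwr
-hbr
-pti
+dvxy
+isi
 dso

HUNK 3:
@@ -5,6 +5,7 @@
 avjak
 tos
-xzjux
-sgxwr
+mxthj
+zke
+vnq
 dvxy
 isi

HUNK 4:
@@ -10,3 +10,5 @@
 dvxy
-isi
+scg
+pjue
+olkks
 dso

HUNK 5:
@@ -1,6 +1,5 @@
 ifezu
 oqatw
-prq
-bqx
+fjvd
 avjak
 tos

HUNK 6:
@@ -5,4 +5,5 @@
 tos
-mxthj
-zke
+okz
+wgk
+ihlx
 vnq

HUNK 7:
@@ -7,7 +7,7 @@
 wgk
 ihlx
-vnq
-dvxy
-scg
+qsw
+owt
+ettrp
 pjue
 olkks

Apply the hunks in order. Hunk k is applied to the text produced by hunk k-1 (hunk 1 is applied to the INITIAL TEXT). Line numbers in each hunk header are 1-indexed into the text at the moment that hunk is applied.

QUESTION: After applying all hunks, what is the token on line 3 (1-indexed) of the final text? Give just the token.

Answer: fjvd

Derivation:
Hunk 1: at line 5 remove [gdp] add [xzjux,sgxwr,hbr] -> 11 lines: ifezu oqatw prq bqx avjak tos xzjux sgxwr hbr pti dso
Hunk 2: at line 8 remove [hbr,pti] add [dvxy,isi] -> 11 lines: ifezu oqatw prq bqx avjak tos xzjux sgxwr dvxy isi dso
Hunk 3: at line 5 remove [xzjux,sgxwr] add [mxthj,zke,vnq] -> 12 lines: ifezu oqatw prq bqx avjak tos mxthj zke vnq dvxy isi dso
Hunk 4: at line 10 remove [isi] add [scg,pjue,olkks] -> 14 lines: ifezu oqatw prq bqx avjak tos mxthj zke vnq dvxy scg pjue olkks dso
Hunk 5: at line 1 remove [prq,bqx] add [fjvd] -> 13 lines: ifezu oqatw fjvd avjak tos mxthj zke vnq dvxy scg pjue olkks dso
Hunk 6: at line 5 remove [mxthj,zke] add [okz,wgk,ihlx] -> 14 lines: ifezu oqatw fjvd avjak tos okz wgk ihlx vnq dvxy scg pjue olkks dso
Hunk 7: at line 7 remove [vnq,dvxy,scg] add [qsw,owt,ettrp] -> 14 lines: ifezu oqatw fjvd avjak tos okz wgk ihlx qsw owt ettrp pjue olkks dso
Final line 3: fjvd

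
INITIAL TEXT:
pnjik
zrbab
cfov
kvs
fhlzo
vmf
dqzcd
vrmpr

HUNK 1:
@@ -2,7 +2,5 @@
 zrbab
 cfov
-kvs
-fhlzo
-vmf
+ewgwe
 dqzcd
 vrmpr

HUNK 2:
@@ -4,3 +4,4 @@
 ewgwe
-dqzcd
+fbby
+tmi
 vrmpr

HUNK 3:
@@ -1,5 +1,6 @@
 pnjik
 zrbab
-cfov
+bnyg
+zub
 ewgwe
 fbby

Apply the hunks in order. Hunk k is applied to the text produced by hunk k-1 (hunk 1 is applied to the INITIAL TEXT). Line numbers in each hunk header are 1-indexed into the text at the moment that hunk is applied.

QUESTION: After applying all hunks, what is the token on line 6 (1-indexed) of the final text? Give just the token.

Hunk 1: at line 2 remove [kvs,fhlzo,vmf] add [ewgwe] -> 6 lines: pnjik zrbab cfov ewgwe dqzcd vrmpr
Hunk 2: at line 4 remove [dqzcd] add [fbby,tmi] -> 7 lines: pnjik zrbab cfov ewgwe fbby tmi vrmpr
Hunk 3: at line 1 remove [cfov] add [bnyg,zub] -> 8 lines: pnjik zrbab bnyg zub ewgwe fbby tmi vrmpr
Final line 6: fbby

Answer: fbby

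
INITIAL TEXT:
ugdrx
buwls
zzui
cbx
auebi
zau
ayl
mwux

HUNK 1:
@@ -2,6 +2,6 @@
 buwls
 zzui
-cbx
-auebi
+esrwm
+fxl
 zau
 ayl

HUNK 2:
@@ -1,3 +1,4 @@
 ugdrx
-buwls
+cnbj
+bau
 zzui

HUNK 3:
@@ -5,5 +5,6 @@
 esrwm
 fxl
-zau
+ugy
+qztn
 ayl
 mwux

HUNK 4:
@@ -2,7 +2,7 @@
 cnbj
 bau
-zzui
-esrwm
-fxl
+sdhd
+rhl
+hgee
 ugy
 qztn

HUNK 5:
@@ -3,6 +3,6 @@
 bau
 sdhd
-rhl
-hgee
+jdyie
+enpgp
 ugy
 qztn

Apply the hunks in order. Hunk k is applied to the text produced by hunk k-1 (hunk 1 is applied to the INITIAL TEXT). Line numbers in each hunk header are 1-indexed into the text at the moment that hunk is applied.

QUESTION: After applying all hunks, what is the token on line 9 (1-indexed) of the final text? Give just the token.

Hunk 1: at line 2 remove [cbx,auebi] add [esrwm,fxl] -> 8 lines: ugdrx buwls zzui esrwm fxl zau ayl mwux
Hunk 2: at line 1 remove [buwls] add [cnbj,bau] -> 9 lines: ugdrx cnbj bau zzui esrwm fxl zau ayl mwux
Hunk 3: at line 5 remove [zau] add [ugy,qztn] -> 10 lines: ugdrx cnbj bau zzui esrwm fxl ugy qztn ayl mwux
Hunk 4: at line 2 remove [zzui,esrwm,fxl] add [sdhd,rhl,hgee] -> 10 lines: ugdrx cnbj bau sdhd rhl hgee ugy qztn ayl mwux
Hunk 5: at line 3 remove [rhl,hgee] add [jdyie,enpgp] -> 10 lines: ugdrx cnbj bau sdhd jdyie enpgp ugy qztn ayl mwux
Final line 9: ayl

Answer: ayl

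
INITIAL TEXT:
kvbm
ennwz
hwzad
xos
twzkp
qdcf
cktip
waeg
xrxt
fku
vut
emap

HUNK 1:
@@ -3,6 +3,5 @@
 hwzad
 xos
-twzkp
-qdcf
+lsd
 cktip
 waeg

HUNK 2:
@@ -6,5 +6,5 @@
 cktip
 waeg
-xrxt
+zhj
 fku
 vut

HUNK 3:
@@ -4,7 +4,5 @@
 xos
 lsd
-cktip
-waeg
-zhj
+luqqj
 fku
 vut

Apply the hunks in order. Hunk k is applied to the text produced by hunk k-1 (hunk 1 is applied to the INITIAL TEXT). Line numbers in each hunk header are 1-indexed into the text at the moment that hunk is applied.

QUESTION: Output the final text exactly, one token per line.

Hunk 1: at line 3 remove [twzkp,qdcf] add [lsd] -> 11 lines: kvbm ennwz hwzad xos lsd cktip waeg xrxt fku vut emap
Hunk 2: at line 6 remove [xrxt] add [zhj] -> 11 lines: kvbm ennwz hwzad xos lsd cktip waeg zhj fku vut emap
Hunk 3: at line 4 remove [cktip,waeg,zhj] add [luqqj] -> 9 lines: kvbm ennwz hwzad xos lsd luqqj fku vut emap

Answer: kvbm
ennwz
hwzad
xos
lsd
luqqj
fku
vut
emap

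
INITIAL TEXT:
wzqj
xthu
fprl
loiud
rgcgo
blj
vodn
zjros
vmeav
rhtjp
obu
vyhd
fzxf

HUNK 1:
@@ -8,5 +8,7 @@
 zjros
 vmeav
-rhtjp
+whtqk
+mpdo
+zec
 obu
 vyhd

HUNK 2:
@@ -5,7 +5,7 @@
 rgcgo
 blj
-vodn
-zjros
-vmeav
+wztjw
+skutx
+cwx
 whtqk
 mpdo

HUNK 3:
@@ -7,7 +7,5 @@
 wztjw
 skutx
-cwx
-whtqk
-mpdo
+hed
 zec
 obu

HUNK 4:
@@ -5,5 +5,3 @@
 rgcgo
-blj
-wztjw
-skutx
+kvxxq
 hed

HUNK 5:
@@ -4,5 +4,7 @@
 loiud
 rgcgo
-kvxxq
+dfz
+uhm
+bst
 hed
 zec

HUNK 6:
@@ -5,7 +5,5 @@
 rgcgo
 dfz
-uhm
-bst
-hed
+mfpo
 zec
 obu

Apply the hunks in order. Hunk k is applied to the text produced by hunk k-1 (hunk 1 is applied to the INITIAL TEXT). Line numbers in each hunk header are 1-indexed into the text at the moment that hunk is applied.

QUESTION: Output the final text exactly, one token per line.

Answer: wzqj
xthu
fprl
loiud
rgcgo
dfz
mfpo
zec
obu
vyhd
fzxf

Derivation:
Hunk 1: at line 8 remove [rhtjp] add [whtqk,mpdo,zec] -> 15 lines: wzqj xthu fprl loiud rgcgo blj vodn zjros vmeav whtqk mpdo zec obu vyhd fzxf
Hunk 2: at line 5 remove [vodn,zjros,vmeav] add [wztjw,skutx,cwx] -> 15 lines: wzqj xthu fprl loiud rgcgo blj wztjw skutx cwx whtqk mpdo zec obu vyhd fzxf
Hunk 3: at line 7 remove [cwx,whtqk,mpdo] add [hed] -> 13 lines: wzqj xthu fprl loiud rgcgo blj wztjw skutx hed zec obu vyhd fzxf
Hunk 4: at line 5 remove [blj,wztjw,skutx] add [kvxxq] -> 11 lines: wzqj xthu fprl loiud rgcgo kvxxq hed zec obu vyhd fzxf
Hunk 5: at line 4 remove [kvxxq] add [dfz,uhm,bst] -> 13 lines: wzqj xthu fprl loiud rgcgo dfz uhm bst hed zec obu vyhd fzxf
Hunk 6: at line 5 remove [uhm,bst,hed] add [mfpo] -> 11 lines: wzqj xthu fprl loiud rgcgo dfz mfpo zec obu vyhd fzxf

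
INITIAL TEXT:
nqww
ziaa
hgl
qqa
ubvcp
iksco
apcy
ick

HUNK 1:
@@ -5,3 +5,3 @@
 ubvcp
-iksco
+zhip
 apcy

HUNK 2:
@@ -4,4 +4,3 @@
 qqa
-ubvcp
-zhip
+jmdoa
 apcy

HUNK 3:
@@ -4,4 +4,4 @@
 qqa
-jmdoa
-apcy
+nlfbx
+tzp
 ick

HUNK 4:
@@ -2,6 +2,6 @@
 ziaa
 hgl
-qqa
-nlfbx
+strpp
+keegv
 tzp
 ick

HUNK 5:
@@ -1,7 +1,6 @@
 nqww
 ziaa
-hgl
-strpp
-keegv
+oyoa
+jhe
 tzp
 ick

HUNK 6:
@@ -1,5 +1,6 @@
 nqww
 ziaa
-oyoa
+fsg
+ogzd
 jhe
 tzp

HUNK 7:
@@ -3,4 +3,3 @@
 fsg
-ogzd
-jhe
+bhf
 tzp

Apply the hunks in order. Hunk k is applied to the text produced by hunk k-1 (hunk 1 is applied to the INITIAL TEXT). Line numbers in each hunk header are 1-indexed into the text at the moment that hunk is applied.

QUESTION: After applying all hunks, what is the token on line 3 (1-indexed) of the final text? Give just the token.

Answer: fsg

Derivation:
Hunk 1: at line 5 remove [iksco] add [zhip] -> 8 lines: nqww ziaa hgl qqa ubvcp zhip apcy ick
Hunk 2: at line 4 remove [ubvcp,zhip] add [jmdoa] -> 7 lines: nqww ziaa hgl qqa jmdoa apcy ick
Hunk 3: at line 4 remove [jmdoa,apcy] add [nlfbx,tzp] -> 7 lines: nqww ziaa hgl qqa nlfbx tzp ick
Hunk 4: at line 2 remove [qqa,nlfbx] add [strpp,keegv] -> 7 lines: nqww ziaa hgl strpp keegv tzp ick
Hunk 5: at line 1 remove [hgl,strpp,keegv] add [oyoa,jhe] -> 6 lines: nqww ziaa oyoa jhe tzp ick
Hunk 6: at line 1 remove [oyoa] add [fsg,ogzd] -> 7 lines: nqww ziaa fsg ogzd jhe tzp ick
Hunk 7: at line 3 remove [ogzd,jhe] add [bhf] -> 6 lines: nqww ziaa fsg bhf tzp ick
Final line 3: fsg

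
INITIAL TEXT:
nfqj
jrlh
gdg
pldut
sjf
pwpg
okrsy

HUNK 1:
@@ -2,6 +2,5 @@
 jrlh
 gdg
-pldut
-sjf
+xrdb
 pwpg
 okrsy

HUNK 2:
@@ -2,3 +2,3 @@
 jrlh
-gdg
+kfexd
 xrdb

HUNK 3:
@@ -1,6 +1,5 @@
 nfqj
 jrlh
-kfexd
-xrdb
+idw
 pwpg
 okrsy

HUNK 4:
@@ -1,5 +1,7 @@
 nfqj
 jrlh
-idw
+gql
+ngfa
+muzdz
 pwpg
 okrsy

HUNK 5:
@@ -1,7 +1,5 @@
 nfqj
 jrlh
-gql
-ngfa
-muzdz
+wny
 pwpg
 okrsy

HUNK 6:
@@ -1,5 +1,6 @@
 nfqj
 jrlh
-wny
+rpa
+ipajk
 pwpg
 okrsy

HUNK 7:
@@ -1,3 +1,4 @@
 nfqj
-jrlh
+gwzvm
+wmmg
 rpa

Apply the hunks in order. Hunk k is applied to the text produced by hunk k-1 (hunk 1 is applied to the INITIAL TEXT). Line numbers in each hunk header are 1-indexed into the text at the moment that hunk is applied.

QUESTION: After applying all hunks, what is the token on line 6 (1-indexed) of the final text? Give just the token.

Hunk 1: at line 2 remove [pldut,sjf] add [xrdb] -> 6 lines: nfqj jrlh gdg xrdb pwpg okrsy
Hunk 2: at line 2 remove [gdg] add [kfexd] -> 6 lines: nfqj jrlh kfexd xrdb pwpg okrsy
Hunk 3: at line 1 remove [kfexd,xrdb] add [idw] -> 5 lines: nfqj jrlh idw pwpg okrsy
Hunk 4: at line 1 remove [idw] add [gql,ngfa,muzdz] -> 7 lines: nfqj jrlh gql ngfa muzdz pwpg okrsy
Hunk 5: at line 1 remove [gql,ngfa,muzdz] add [wny] -> 5 lines: nfqj jrlh wny pwpg okrsy
Hunk 6: at line 1 remove [wny] add [rpa,ipajk] -> 6 lines: nfqj jrlh rpa ipajk pwpg okrsy
Hunk 7: at line 1 remove [jrlh] add [gwzvm,wmmg] -> 7 lines: nfqj gwzvm wmmg rpa ipajk pwpg okrsy
Final line 6: pwpg

Answer: pwpg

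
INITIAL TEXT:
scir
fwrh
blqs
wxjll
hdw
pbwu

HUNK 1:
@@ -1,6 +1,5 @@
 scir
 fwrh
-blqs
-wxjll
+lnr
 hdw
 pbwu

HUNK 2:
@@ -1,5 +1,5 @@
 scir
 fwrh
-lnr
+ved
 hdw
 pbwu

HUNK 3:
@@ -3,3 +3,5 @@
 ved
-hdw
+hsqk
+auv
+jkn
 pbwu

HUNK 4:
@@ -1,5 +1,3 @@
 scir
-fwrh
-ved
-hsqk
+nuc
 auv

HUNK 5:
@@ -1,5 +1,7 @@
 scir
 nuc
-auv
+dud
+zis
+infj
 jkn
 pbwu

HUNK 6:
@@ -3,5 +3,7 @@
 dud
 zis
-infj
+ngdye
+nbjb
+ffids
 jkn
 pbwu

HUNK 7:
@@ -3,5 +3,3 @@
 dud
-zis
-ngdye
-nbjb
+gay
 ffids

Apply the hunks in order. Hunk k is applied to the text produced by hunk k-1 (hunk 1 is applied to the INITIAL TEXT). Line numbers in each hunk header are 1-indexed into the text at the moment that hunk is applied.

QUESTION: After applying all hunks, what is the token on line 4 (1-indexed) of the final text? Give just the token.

Hunk 1: at line 1 remove [blqs,wxjll] add [lnr] -> 5 lines: scir fwrh lnr hdw pbwu
Hunk 2: at line 1 remove [lnr] add [ved] -> 5 lines: scir fwrh ved hdw pbwu
Hunk 3: at line 3 remove [hdw] add [hsqk,auv,jkn] -> 7 lines: scir fwrh ved hsqk auv jkn pbwu
Hunk 4: at line 1 remove [fwrh,ved,hsqk] add [nuc] -> 5 lines: scir nuc auv jkn pbwu
Hunk 5: at line 1 remove [auv] add [dud,zis,infj] -> 7 lines: scir nuc dud zis infj jkn pbwu
Hunk 6: at line 3 remove [infj] add [ngdye,nbjb,ffids] -> 9 lines: scir nuc dud zis ngdye nbjb ffids jkn pbwu
Hunk 7: at line 3 remove [zis,ngdye,nbjb] add [gay] -> 7 lines: scir nuc dud gay ffids jkn pbwu
Final line 4: gay

Answer: gay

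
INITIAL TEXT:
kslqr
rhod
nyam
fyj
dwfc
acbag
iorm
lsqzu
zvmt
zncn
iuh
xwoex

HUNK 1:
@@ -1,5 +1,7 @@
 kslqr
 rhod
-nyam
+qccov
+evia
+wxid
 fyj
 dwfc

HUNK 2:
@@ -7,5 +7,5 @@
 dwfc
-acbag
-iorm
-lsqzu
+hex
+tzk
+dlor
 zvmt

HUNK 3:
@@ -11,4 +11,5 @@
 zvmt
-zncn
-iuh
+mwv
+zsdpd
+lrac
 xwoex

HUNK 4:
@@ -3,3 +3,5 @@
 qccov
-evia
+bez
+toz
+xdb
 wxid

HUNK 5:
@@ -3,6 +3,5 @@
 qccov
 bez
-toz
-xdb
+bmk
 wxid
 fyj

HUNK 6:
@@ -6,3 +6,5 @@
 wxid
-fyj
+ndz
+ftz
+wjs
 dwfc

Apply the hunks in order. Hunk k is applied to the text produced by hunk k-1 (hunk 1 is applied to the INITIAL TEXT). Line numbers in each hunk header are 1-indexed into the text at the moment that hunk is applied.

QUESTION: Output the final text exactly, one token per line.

Hunk 1: at line 1 remove [nyam] add [qccov,evia,wxid] -> 14 lines: kslqr rhod qccov evia wxid fyj dwfc acbag iorm lsqzu zvmt zncn iuh xwoex
Hunk 2: at line 7 remove [acbag,iorm,lsqzu] add [hex,tzk,dlor] -> 14 lines: kslqr rhod qccov evia wxid fyj dwfc hex tzk dlor zvmt zncn iuh xwoex
Hunk 3: at line 11 remove [zncn,iuh] add [mwv,zsdpd,lrac] -> 15 lines: kslqr rhod qccov evia wxid fyj dwfc hex tzk dlor zvmt mwv zsdpd lrac xwoex
Hunk 4: at line 3 remove [evia] add [bez,toz,xdb] -> 17 lines: kslqr rhod qccov bez toz xdb wxid fyj dwfc hex tzk dlor zvmt mwv zsdpd lrac xwoex
Hunk 5: at line 3 remove [toz,xdb] add [bmk] -> 16 lines: kslqr rhod qccov bez bmk wxid fyj dwfc hex tzk dlor zvmt mwv zsdpd lrac xwoex
Hunk 6: at line 6 remove [fyj] add [ndz,ftz,wjs] -> 18 lines: kslqr rhod qccov bez bmk wxid ndz ftz wjs dwfc hex tzk dlor zvmt mwv zsdpd lrac xwoex

Answer: kslqr
rhod
qccov
bez
bmk
wxid
ndz
ftz
wjs
dwfc
hex
tzk
dlor
zvmt
mwv
zsdpd
lrac
xwoex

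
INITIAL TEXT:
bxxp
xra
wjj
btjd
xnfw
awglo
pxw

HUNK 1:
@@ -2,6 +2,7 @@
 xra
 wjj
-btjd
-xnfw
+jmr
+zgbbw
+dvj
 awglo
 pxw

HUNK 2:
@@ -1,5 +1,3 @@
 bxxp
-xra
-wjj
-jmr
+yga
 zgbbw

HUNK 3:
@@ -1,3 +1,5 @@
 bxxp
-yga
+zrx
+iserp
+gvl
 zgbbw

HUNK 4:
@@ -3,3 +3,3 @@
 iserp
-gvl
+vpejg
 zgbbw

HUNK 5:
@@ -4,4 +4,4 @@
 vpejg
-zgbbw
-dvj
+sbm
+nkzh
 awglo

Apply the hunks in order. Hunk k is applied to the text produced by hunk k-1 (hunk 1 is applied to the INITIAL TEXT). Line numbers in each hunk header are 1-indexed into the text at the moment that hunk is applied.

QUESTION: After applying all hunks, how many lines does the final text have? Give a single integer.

Hunk 1: at line 2 remove [btjd,xnfw] add [jmr,zgbbw,dvj] -> 8 lines: bxxp xra wjj jmr zgbbw dvj awglo pxw
Hunk 2: at line 1 remove [xra,wjj,jmr] add [yga] -> 6 lines: bxxp yga zgbbw dvj awglo pxw
Hunk 3: at line 1 remove [yga] add [zrx,iserp,gvl] -> 8 lines: bxxp zrx iserp gvl zgbbw dvj awglo pxw
Hunk 4: at line 3 remove [gvl] add [vpejg] -> 8 lines: bxxp zrx iserp vpejg zgbbw dvj awglo pxw
Hunk 5: at line 4 remove [zgbbw,dvj] add [sbm,nkzh] -> 8 lines: bxxp zrx iserp vpejg sbm nkzh awglo pxw
Final line count: 8

Answer: 8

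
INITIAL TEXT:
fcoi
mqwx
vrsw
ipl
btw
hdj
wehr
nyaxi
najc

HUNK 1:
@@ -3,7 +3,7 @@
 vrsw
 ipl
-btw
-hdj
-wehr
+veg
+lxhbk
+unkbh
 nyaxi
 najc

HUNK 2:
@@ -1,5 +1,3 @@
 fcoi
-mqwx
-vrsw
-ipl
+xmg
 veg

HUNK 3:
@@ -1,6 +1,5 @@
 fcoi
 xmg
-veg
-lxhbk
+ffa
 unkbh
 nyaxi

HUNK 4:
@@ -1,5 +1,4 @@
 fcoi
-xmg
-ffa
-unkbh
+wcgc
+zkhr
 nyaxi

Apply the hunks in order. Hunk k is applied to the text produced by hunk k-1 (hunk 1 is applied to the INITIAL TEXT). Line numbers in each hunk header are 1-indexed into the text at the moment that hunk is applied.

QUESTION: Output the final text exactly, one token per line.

Hunk 1: at line 3 remove [btw,hdj,wehr] add [veg,lxhbk,unkbh] -> 9 lines: fcoi mqwx vrsw ipl veg lxhbk unkbh nyaxi najc
Hunk 2: at line 1 remove [mqwx,vrsw,ipl] add [xmg] -> 7 lines: fcoi xmg veg lxhbk unkbh nyaxi najc
Hunk 3: at line 1 remove [veg,lxhbk] add [ffa] -> 6 lines: fcoi xmg ffa unkbh nyaxi najc
Hunk 4: at line 1 remove [xmg,ffa,unkbh] add [wcgc,zkhr] -> 5 lines: fcoi wcgc zkhr nyaxi najc

Answer: fcoi
wcgc
zkhr
nyaxi
najc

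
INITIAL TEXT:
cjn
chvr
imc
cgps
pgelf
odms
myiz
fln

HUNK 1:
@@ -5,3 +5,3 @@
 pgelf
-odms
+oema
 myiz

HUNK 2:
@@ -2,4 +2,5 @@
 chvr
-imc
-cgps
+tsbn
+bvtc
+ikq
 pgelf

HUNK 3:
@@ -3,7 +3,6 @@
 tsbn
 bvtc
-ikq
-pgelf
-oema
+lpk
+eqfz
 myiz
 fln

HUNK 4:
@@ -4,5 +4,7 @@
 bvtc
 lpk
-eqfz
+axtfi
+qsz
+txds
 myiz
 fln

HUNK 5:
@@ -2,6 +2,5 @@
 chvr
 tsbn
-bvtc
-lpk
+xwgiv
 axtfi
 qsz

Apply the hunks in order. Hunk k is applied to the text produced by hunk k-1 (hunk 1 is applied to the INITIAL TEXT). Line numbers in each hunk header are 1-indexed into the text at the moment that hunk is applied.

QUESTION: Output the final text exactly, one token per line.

Answer: cjn
chvr
tsbn
xwgiv
axtfi
qsz
txds
myiz
fln

Derivation:
Hunk 1: at line 5 remove [odms] add [oema] -> 8 lines: cjn chvr imc cgps pgelf oema myiz fln
Hunk 2: at line 2 remove [imc,cgps] add [tsbn,bvtc,ikq] -> 9 lines: cjn chvr tsbn bvtc ikq pgelf oema myiz fln
Hunk 3: at line 3 remove [ikq,pgelf,oema] add [lpk,eqfz] -> 8 lines: cjn chvr tsbn bvtc lpk eqfz myiz fln
Hunk 4: at line 4 remove [eqfz] add [axtfi,qsz,txds] -> 10 lines: cjn chvr tsbn bvtc lpk axtfi qsz txds myiz fln
Hunk 5: at line 2 remove [bvtc,lpk] add [xwgiv] -> 9 lines: cjn chvr tsbn xwgiv axtfi qsz txds myiz fln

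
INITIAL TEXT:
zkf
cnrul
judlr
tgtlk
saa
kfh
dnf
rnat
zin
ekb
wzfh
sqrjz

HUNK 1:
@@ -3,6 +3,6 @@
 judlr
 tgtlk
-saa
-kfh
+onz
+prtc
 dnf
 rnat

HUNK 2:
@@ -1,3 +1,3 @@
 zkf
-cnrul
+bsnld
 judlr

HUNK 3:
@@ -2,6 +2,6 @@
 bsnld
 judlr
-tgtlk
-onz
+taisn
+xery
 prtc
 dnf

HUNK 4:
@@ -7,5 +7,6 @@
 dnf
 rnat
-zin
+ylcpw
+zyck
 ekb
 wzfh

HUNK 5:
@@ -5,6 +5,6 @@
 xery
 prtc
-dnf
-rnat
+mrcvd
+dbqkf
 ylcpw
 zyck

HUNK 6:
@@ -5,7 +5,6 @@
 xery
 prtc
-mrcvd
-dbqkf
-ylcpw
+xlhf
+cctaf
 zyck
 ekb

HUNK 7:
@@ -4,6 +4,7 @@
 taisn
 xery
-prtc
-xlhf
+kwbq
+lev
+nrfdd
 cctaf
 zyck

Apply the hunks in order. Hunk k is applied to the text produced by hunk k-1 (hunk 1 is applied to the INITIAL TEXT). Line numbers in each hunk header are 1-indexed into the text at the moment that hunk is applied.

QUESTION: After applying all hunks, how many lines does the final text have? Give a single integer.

Hunk 1: at line 3 remove [saa,kfh] add [onz,prtc] -> 12 lines: zkf cnrul judlr tgtlk onz prtc dnf rnat zin ekb wzfh sqrjz
Hunk 2: at line 1 remove [cnrul] add [bsnld] -> 12 lines: zkf bsnld judlr tgtlk onz prtc dnf rnat zin ekb wzfh sqrjz
Hunk 3: at line 2 remove [tgtlk,onz] add [taisn,xery] -> 12 lines: zkf bsnld judlr taisn xery prtc dnf rnat zin ekb wzfh sqrjz
Hunk 4: at line 7 remove [zin] add [ylcpw,zyck] -> 13 lines: zkf bsnld judlr taisn xery prtc dnf rnat ylcpw zyck ekb wzfh sqrjz
Hunk 5: at line 5 remove [dnf,rnat] add [mrcvd,dbqkf] -> 13 lines: zkf bsnld judlr taisn xery prtc mrcvd dbqkf ylcpw zyck ekb wzfh sqrjz
Hunk 6: at line 5 remove [mrcvd,dbqkf,ylcpw] add [xlhf,cctaf] -> 12 lines: zkf bsnld judlr taisn xery prtc xlhf cctaf zyck ekb wzfh sqrjz
Hunk 7: at line 4 remove [prtc,xlhf] add [kwbq,lev,nrfdd] -> 13 lines: zkf bsnld judlr taisn xery kwbq lev nrfdd cctaf zyck ekb wzfh sqrjz
Final line count: 13

Answer: 13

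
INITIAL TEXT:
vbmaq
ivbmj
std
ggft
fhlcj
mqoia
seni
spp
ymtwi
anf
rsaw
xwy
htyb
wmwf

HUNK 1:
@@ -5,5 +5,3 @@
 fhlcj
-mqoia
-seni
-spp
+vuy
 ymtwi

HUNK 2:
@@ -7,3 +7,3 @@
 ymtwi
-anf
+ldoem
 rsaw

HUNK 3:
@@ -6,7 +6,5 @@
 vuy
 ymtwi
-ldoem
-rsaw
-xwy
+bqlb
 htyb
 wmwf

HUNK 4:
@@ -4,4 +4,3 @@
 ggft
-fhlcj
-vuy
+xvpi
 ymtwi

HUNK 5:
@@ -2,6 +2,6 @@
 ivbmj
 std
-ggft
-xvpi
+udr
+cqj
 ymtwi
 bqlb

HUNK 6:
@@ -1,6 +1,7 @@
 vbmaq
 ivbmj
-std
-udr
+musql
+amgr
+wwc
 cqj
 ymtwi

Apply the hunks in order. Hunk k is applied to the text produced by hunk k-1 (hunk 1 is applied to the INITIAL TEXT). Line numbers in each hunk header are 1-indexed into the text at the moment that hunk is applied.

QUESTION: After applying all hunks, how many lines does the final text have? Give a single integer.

Answer: 10

Derivation:
Hunk 1: at line 5 remove [mqoia,seni,spp] add [vuy] -> 12 lines: vbmaq ivbmj std ggft fhlcj vuy ymtwi anf rsaw xwy htyb wmwf
Hunk 2: at line 7 remove [anf] add [ldoem] -> 12 lines: vbmaq ivbmj std ggft fhlcj vuy ymtwi ldoem rsaw xwy htyb wmwf
Hunk 3: at line 6 remove [ldoem,rsaw,xwy] add [bqlb] -> 10 lines: vbmaq ivbmj std ggft fhlcj vuy ymtwi bqlb htyb wmwf
Hunk 4: at line 4 remove [fhlcj,vuy] add [xvpi] -> 9 lines: vbmaq ivbmj std ggft xvpi ymtwi bqlb htyb wmwf
Hunk 5: at line 2 remove [ggft,xvpi] add [udr,cqj] -> 9 lines: vbmaq ivbmj std udr cqj ymtwi bqlb htyb wmwf
Hunk 6: at line 1 remove [std,udr] add [musql,amgr,wwc] -> 10 lines: vbmaq ivbmj musql amgr wwc cqj ymtwi bqlb htyb wmwf
Final line count: 10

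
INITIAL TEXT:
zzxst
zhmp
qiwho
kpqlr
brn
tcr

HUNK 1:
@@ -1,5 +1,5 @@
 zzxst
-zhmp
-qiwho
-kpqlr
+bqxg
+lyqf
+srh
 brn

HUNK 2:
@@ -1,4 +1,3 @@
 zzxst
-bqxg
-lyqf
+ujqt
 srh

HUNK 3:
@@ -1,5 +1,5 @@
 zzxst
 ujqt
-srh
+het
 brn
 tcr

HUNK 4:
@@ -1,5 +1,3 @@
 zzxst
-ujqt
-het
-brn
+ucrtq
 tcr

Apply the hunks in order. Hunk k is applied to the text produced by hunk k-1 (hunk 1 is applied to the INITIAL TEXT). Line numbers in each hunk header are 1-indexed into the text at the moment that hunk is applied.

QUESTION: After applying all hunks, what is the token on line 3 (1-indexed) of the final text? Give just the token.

Answer: tcr

Derivation:
Hunk 1: at line 1 remove [zhmp,qiwho,kpqlr] add [bqxg,lyqf,srh] -> 6 lines: zzxst bqxg lyqf srh brn tcr
Hunk 2: at line 1 remove [bqxg,lyqf] add [ujqt] -> 5 lines: zzxst ujqt srh brn tcr
Hunk 3: at line 1 remove [srh] add [het] -> 5 lines: zzxst ujqt het brn tcr
Hunk 4: at line 1 remove [ujqt,het,brn] add [ucrtq] -> 3 lines: zzxst ucrtq tcr
Final line 3: tcr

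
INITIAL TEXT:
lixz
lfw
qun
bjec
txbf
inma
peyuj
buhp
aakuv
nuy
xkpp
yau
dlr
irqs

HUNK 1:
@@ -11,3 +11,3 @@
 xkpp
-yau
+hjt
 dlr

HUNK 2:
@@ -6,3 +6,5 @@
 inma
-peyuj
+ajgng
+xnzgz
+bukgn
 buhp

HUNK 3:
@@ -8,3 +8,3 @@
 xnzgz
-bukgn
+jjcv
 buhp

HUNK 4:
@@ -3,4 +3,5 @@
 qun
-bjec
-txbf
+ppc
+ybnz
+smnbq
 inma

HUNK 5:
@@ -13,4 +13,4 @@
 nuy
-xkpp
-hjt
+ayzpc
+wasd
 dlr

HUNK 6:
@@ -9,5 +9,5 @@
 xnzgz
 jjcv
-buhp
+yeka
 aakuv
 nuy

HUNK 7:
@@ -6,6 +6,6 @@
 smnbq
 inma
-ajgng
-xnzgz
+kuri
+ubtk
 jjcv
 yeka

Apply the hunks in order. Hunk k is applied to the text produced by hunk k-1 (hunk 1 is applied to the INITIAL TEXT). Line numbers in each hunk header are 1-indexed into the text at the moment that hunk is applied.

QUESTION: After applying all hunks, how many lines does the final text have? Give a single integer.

Hunk 1: at line 11 remove [yau] add [hjt] -> 14 lines: lixz lfw qun bjec txbf inma peyuj buhp aakuv nuy xkpp hjt dlr irqs
Hunk 2: at line 6 remove [peyuj] add [ajgng,xnzgz,bukgn] -> 16 lines: lixz lfw qun bjec txbf inma ajgng xnzgz bukgn buhp aakuv nuy xkpp hjt dlr irqs
Hunk 3: at line 8 remove [bukgn] add [jjcv] -> 16 lines: lixz lfw qun bjec txbf inma ajgng xnzgz jjcv buhp aakuv nuy xkpp hjt dlr irqs
Hunk 4: at line 3 remove [bjec,txbf] add [ppc,ybnz,smnbq] -> 17 lines: lixz lfw qun ppc ybnz smnbq inma ajgng xnzgz jjcv buhp aakuv nuy xkpp hjt dlr irqs
Hunk 5: at line 13 remove [xkpp,hjt] add [ayzpc,wasd] -> 17 lines: lixz lfw qun ppc ybnz smnbq inma ajgng xnzgz jjcv buhp aakuv nuy ayzpc wasd dlr irqs
Hunk 6: at line 9 remove [buhp] add [yeka] -> 17 lines: lixz lfw qun ppc ybnz smnbq inma ajgng xnzgz jjcv yeka aakuv nuy ayzpc wasd dlr irqs
Hunk 7: at line 6 remove [ajgng,xnzgz] add [kuri,ubtk] -> 17 lines: lixz lfw qun ppc ybnz smnbq inma kuri ubtk jjcv yeka aakuv nuy ayzpc wasd dlr irqs
Final line count: 17

Answer: 17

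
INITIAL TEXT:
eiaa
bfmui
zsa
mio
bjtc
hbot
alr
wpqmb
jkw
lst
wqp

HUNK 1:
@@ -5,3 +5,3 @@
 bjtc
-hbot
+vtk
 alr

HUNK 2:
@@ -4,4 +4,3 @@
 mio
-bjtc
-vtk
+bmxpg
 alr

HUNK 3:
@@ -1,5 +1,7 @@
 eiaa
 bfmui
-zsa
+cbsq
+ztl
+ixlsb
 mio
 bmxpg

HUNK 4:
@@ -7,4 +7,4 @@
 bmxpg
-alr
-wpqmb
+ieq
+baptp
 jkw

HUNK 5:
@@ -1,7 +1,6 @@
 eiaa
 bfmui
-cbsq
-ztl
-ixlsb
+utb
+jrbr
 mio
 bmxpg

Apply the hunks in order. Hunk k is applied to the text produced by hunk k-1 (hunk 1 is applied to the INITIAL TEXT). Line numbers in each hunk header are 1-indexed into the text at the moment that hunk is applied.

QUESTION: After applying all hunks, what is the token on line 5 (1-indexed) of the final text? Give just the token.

Hunk 1: at line 5 remove [hbot] add [vtk] -> 11 lines: eiaa bfmui zsa mio bjtc vtk alr wpqmb jkw lst wqp
Hunk 2: at line 4 remove [bjtc,vtk] add [bmxpg] -> 10 lines: eiaa bfmui zsa mio bmxpg alr wpqmb jkw lst wqp
Hunk 3: at line 1 remove [zsa] add [cbsq,ztl,ixlsb] -> 12 lines: eiaa bfmui cbsq ztl ixlsb mio bmxpg alr wpqmb jkw lst wqp
Hunk 4: at line 7 remove [alr,wpqmb] add [ieq,baptp] -> 12 lines: eiaa bfmui cbsq ztl ixlsb mio bmxpg ieq baptp jkw lst wqp
Hunk 5: at line 1 remove [cbsq,ztl,ixlsb] add [utb,jrbr] -> 11 lines: eiaa bfmui utb jrbr mio bmxpg ieq baptp jkw lst wqp
Final line 5: mio

Answer: mio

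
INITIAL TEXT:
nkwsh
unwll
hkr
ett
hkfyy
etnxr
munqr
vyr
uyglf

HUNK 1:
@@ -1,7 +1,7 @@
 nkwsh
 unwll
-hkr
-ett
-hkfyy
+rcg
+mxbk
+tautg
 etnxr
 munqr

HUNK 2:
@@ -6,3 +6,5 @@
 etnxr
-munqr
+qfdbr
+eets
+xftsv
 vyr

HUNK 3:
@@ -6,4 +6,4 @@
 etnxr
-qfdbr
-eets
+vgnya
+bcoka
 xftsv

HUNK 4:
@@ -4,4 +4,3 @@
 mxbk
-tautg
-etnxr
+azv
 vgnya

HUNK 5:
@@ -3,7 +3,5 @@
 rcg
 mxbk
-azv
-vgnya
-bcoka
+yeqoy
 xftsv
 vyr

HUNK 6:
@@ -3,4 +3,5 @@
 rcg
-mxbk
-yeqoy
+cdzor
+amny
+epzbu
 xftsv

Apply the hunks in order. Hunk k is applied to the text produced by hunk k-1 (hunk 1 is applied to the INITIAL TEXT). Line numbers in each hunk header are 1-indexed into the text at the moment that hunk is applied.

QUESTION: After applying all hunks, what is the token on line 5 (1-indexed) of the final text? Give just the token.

Hunk 1: at line 1 remove [hkr,ett,hkfyy] add [rcg,mxbk,tautg] -> 9 lines: nkwsh unwll rcg mxbk tautg etnxr munqr vyr uyglf
Hunk 2: at line 6 remove [munqr] add [qfdbr,eets,xftsv] -> 11 lines: nkwsh unwll rcg mxbk tautg etnxr qfdbr eets xftsv vyr uyglf
Hunk 3: at line 6 remove [qfdbr,eets] add [vgnya,bcoka] -> 11 lines: nkwsh unwll rcg mxbk tautg etnxr vgnya bcoka xftsv vyr uyglf
Hunk 4: at line 4 remove [tautg,etnxr] add [azv] -> 10 lines: nkwsh unwll rcg mxbk azv vgnya bcoka xftsv vyr uyglf
Hunk 5: at line 3 remove [azv,vgnya,bcoka] add [yeqoy] -> 8 lines: nkwsh unwll rcg mxbk yeqoy xftsv vyr uyglf
Hunk 6: at line 3 remove [mxbk,yeqoy] add [cdzor,amny,epzbu] -> 9 lines: nkwsh unwll rcg cdzor amny epzbu xftsv vyr uyglf
Final line 5: amny

Answer: amny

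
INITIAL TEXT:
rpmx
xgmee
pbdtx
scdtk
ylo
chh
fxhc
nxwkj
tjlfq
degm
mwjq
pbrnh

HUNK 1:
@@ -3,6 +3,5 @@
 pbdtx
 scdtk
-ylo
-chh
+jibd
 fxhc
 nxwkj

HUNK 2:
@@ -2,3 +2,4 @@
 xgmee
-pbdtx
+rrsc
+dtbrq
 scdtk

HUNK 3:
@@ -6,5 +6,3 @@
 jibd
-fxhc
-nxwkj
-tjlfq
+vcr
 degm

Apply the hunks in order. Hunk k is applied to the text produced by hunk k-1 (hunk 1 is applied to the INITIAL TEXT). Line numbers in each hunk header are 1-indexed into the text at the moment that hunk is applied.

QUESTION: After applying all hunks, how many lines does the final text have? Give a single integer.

Hunk 1: at line 3 remove [ylo,chh] add [jibd] -> 11 lines: rpmx xgmee pbdtx scdtk jibd fxhc nxwkj tjlfq degm mwjq pbrnh
Hunk 2: at line 2 remove [pbdtx] add [rrsc,dtbrq] -> 12 lines: rpmx xgmee rrsc dtbrq scdtk jibd fxhc nxwkj tjlfq degm mwjq pbrnh
Hunk 3: at line 6 remove [fxhc,nxwkj,tjlfq] add [vcr] -> 10 lines: rpmx xgmee rrsc dtbrq scdtk jibd vcr degm mwjq pbrnh
Final line count: 10

Answer: 10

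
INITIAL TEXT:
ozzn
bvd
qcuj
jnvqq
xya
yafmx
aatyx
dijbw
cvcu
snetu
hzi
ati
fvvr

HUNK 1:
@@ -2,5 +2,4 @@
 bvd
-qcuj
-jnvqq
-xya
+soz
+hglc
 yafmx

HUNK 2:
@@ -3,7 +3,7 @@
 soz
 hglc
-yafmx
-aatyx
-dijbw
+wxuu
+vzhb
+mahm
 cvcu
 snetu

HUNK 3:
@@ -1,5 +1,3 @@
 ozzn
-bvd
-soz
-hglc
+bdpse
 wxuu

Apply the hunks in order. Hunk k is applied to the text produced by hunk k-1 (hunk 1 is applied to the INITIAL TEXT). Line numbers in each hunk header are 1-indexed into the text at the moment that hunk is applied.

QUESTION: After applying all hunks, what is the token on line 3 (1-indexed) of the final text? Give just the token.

Answer: wxuu

Derivation:
Hunk 1: at line 2 remove [qcuj,jnvqq,xya] add [soz,hglc] -> 12 lines: ozzn bvd soz hglc yafmx aatyx dijbw cvcu snetu hzi ati fvvr
Hunk 2: at line 3 remove [yafmx,aatyx,dijbw] add [wxuu,vzhb,mahm] -> 12 lines: ozzn bvd soz hglc wxuu vzhb mahm cvcu snetu hzi ati fvvr
Hunk 3: at line 1 remove [bvd,soz,hglc] add [bdpse] -> 10 lines: ozzn bdpse wxuu vzhb mahm cvcu snetu hzi ati fvvr
Final line 3: wxuu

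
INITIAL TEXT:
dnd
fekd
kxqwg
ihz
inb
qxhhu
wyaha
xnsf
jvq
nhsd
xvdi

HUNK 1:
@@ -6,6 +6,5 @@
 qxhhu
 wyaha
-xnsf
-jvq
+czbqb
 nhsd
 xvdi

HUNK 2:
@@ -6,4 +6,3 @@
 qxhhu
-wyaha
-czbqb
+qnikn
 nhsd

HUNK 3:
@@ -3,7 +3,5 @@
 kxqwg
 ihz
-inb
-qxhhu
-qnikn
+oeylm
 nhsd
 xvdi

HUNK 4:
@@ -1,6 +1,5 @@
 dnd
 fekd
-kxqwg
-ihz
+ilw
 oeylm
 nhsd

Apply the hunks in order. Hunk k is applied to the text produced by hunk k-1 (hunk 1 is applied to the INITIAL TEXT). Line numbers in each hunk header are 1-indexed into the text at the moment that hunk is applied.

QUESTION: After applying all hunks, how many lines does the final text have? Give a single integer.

Answer: 6

Derivation:
Hunk 1: at line 6 remove [xnsf,jvq] add [czbqb] -> 10 lines: dnd fekd kxqwg ihz inb qxhhu wyaha czbqb nhsd xvdi
Hunk 2: at line 6 remove [wyaha,czbqb] add [qnikn] -> 9 lines: dnd fekd kxqwg ihz inb qxhhu qnikn nhsd xvdi
Hunk 3: at line 3 remove [inb,qxhhu,qnikn] add [oeylm] -> 7 lines: dnd fekd kxqwg ihz oeylm nhsd xvdi
Hunk 4: at line 1 remove [kxqwg,ihz] add [ilw] -> 6 lines: dnd fekd ilw oeylm nhsd xvdi
Final line count: 6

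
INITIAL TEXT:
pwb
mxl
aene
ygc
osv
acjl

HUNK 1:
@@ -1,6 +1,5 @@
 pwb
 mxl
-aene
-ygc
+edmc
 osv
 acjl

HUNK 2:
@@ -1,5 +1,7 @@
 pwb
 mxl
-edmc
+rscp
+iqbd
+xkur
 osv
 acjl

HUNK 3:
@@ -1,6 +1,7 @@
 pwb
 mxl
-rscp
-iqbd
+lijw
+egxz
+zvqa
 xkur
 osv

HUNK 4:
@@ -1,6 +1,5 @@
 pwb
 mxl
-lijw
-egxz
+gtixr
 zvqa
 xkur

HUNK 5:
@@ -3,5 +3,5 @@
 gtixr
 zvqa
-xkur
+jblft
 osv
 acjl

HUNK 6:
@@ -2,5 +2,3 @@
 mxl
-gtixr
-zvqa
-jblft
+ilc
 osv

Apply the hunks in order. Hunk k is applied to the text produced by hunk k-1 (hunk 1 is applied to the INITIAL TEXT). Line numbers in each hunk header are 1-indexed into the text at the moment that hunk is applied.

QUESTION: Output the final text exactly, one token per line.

Hunk 1: at line 1 remove [aene,ygc] add [edmc] -> 5 lines: pwb mxl edmc osv acjl
Hunk 2: at line 1 remove [edmc] add [rscp,iqbd,xkur] -> 7 lines: pwb mxl rscp iqbd xkur osv acjl
Hunk 3: at line 1 remove [rscp,iqbd] add [lijw,egxz,zvqa] -> 8 lines: pwb mxl lijw egxz zvqa xkur osv acjl
Hunk 4: at line 1 remove [lijw,egxz] add [gtixr] -> 7 lines: pwb mxl gtixr zvqa xkur osv acjl
Hunk 5: at line 3 remove [xkur] add [jblft] -> 7 lines: pwb mxl gtixr zvqa jblft osv acjl
Hunk 6: at line 2 remove [gtixr,zvqa,jblft] add [ilc] -> 5 lines: pwb mxl ilc osv acjl

Answer: pwb
mxl
ilc
osv
acjl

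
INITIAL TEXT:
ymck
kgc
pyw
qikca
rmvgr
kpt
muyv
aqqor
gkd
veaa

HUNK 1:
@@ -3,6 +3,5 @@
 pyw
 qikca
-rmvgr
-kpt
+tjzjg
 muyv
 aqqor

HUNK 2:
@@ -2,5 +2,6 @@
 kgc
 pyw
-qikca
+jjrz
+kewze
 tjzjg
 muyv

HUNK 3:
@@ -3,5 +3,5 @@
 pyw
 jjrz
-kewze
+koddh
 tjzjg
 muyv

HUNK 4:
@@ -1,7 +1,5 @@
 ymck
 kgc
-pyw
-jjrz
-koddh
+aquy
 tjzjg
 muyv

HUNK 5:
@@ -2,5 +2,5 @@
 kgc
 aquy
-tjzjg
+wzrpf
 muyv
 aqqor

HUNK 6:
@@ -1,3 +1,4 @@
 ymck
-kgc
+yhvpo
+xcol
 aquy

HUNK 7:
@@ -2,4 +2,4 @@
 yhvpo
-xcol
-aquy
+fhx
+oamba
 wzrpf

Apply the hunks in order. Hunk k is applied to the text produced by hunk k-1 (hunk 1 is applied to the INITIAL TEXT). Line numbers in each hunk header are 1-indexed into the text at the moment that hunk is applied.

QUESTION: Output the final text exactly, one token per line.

Hunk 1: at line 3 remove [rmvgr,kpt] add [tjzjg] -> 9 lines: ymck kgc pyw qikca tjzjg muyv aqqor gkd veaa
Hunk 2: at line 2 remove [qikca] add [jjrz,kewze] -> 10 lines: ymck kgc pyw jjrz kewze tjzjg muyv aqqor gkd veaa
Hunk 3: at line 3 remove [kewze] add [koddh] -> 10 lines: ymck kgc pyw jjrz koddh tjzjg muyv aqqor gkd veaa
Hunk 4: at line 1 remove [pyw,jjrz,koddh] add [aquy] -> 8 lines: ymck kgc aquy tjzjg muyv aqqor gkd veaa
Hunk 5: at line 2 remove [tjzjg] add [wzrpf] -> 8 lines: ymck kgc aquy wzrpf muyv aqqor gkd veaa
Hunk 6: at line 1 remove [kgc] add [yhvpo,xcol] -> 9 lines: ymck yhvpo xcol aquy wzrpf muyv aqqor gkd veaa
Hunk 7: at line 2 remove [xcol,aquy] add [fhx,oamba] -> 9 lines: ymck yhvpo fhx oamba wzrpf muyv aqqor gkd veaa

Answer: ymck
yhvpo
fhx
oamba
wzrpf
muyv
aqqor
gkd
veaa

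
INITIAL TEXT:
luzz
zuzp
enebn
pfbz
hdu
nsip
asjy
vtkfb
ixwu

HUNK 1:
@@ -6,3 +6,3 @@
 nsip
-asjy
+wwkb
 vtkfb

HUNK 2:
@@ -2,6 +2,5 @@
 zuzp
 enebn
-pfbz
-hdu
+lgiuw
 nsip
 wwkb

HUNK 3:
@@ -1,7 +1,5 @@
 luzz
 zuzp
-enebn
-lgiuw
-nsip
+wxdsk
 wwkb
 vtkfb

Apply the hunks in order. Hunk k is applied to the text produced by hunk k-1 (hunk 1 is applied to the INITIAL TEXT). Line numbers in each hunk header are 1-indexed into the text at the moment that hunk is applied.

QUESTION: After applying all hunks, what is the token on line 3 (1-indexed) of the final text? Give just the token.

Answer: wxdsk

Derivation:
Hunk 1: at line 6 remove [asjy] add [wwkb] -> 9 lines: luzz zuzp enebn pfbz hdu nsip wwkb vtkfb ixwu
Hunk 2: at line 2 remove [pfbz,hdu] add [lgiuw] -> 8 lines: luzz zuzp enebn lgiuw nsip wwkb vtkfb ixwu
Hunk 3: at line 1 remove [enebn,lgiuw,nsip] add [wxdsk] -> 6 lines: luzz zuzp wxdsk wwkb vtkfb ixwu
Final line 3: wxdsk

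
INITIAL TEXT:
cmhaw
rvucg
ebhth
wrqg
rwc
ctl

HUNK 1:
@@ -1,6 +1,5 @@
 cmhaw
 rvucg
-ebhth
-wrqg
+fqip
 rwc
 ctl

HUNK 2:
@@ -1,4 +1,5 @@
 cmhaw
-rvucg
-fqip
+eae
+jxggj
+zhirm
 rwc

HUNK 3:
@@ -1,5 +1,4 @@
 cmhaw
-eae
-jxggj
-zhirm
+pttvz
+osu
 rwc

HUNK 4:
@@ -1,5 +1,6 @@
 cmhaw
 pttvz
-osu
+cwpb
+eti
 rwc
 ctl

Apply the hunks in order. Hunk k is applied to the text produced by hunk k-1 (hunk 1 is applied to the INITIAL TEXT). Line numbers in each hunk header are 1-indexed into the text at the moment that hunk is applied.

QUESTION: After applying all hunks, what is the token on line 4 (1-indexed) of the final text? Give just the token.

Answer: eti

Derivation:
Hunk 1: at line 1 remove [ebhth,wrqg] add [fqip] -> 5 lines: cmhaw rvucg fqip rwc ctl
Hunk 2: at line 1 remove [rvucg,fqip] add [eae,jxggj,zhirm] -> 6 lines: cmhaw eae jxggj zhirm rwc ctl
Hunk 3: at line 1 remove [eae,jxggj,zhirm] add [pttvz,osu] -> 5 lines: cmhaw pttvz osu rwc ctl
Hunk 4: at line 1 remove [osu] add [cwpb,eti] -> 6 lines: cmhaw pttvz cwpb eti rwc ctl
Final line 4: eti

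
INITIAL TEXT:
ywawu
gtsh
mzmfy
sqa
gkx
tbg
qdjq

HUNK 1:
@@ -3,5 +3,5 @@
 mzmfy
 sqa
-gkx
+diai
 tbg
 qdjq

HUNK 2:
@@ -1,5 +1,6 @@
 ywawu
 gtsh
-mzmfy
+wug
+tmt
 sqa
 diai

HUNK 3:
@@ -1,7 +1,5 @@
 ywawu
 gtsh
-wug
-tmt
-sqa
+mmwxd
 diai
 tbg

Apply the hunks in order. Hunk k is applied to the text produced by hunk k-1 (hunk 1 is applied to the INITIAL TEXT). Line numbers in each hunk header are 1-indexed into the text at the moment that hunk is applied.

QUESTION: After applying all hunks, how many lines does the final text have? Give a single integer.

Hunk 1: at line 3 remove [gkx] add [diai] -> 7 lines: ywawu gtsh mzmfy sqa diai tbg qdjq
Hunk 2: at line 1 remove [mzmfy] add [wug,tmt] -> 8 lines: ywawu gtsh wug tmt sqa diai tbg qdjq
Hunk 3: at line 1 remove [wug,tmt,sqa] add [mmwxd] -> 6 lines: ywawu gtsh mmwxd diai tbg qdjq
Final line count: 6

Answer: 6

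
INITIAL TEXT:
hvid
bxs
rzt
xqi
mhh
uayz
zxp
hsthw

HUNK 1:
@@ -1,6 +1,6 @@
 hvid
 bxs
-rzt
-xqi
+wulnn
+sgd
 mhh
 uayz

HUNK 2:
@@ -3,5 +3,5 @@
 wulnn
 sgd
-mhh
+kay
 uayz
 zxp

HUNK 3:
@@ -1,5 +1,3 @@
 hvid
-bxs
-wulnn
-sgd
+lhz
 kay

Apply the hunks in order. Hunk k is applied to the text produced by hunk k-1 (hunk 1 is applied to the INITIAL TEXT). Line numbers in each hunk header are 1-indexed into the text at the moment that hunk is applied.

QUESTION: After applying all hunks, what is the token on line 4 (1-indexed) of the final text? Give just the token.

Hunk 1: at line 1 remove [rzt,xqi] add [wulnn,sgd] -> 8 lines: hvid bxs wulnn sgd mhh uayz zxp hsthw
Hunk 2: at line 3 remove [mhh] add [kay] -> 8 lines: hvid bxs wulnn sgd kay uayz zxp hsthw
Hunk 3: at line 1 remove [bxs,wulnn,sgd] add [lhz] -> 6 lines: hvid lhz kay uayz zxp hsthw
Final line 4: uayz

Answer: uayz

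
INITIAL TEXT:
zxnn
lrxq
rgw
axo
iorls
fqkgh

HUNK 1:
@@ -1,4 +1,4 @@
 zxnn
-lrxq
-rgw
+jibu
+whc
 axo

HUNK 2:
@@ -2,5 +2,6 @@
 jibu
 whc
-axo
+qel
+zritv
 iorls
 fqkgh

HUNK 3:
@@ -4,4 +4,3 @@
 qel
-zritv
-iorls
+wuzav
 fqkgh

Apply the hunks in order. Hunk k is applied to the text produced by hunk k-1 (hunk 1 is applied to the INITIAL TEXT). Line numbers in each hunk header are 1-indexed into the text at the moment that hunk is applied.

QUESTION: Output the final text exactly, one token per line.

Answer: zxnn
jibu
whc
qel
wuzav
fqkgh

Derivation:
Hunk 1: at line 1 remove [lrxq,rgw] add [jibu,whc] -> 6 lines: zxnn jibu whc axo iorls fqkgh
Hunk 2: at line 2 remove [axo] add [qel,zritv] -> 7 lines: zxnn jibu whc qel zritv iorls fqkgh
Hunk 3: at line 4 remove [zritv,iorls] add [wuzav] -> 6 lines: zxnn jibu whc qel wuzav fqkgh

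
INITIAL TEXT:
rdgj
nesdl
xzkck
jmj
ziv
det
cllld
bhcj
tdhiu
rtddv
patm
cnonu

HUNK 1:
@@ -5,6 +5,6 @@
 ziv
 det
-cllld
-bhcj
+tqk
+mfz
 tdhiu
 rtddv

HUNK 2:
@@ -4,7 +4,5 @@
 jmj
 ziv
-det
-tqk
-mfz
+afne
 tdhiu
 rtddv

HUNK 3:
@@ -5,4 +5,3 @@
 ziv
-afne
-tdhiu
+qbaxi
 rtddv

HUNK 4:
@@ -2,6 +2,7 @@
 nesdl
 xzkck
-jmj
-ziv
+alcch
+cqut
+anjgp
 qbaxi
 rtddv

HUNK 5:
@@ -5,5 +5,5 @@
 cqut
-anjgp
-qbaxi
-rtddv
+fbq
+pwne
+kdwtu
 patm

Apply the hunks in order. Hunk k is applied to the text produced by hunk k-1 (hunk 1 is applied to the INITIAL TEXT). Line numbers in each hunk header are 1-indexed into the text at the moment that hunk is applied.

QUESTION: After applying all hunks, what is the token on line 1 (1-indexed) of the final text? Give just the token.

Hunk 1: at line 5 remove [cllld,bhcj] add [tqk,mfz] -> 12 lines: rdgj nesdl xzkck jmj ziv det tqk mfz tdhiu rtddv patm cnonu
Hunk 2: at line 4 remove [det,tqk,mfz] add [afne] -> 10 lines: rdgj nesdl xzkck jmj ziv afne tdhiu rtddv patm cnonu
Hunk 3: at line 5 remove [afne,tdhiu] add [qbaxi] -> 9 lines: rdgj nesdl xzkck jmj ziv qbaxi rtddv patm cnonu
Hunk 4: at line 2 remove [jmj,ziv] add [alcch,cqut,anjgp] -> 10 lines: rdgj nesdl xzkck alcch cqut anjgp qbaxi rtddv patm cnonu
Hunk 5: at line 5 remove [anjgp,qbaxi,rtddv] add [fbq,pwne,kdwtu] -> 10 lines: rdgj nesdl xzkck alcch cqut fbq pwne kdwtu patm cnonu
Final line 1: rdgj

Answer: rdgj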